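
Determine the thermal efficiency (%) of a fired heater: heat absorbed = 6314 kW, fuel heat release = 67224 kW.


Furnace efficiency = Q_absorbed / Q_fuel * 100
= 6314 / 67224 * 100 = 9.392

9.392 %


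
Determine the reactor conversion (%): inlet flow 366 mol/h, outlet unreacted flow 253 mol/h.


X = (F_in - F_out) / F_in * 100
Moles reacted = 366 - 253 = 113
X = 113 / 366 * 100
= 0.3087 * 100
= 30.87 %

30.87 %


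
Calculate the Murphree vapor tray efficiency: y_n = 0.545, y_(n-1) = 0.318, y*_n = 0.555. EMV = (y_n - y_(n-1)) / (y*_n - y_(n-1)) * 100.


Murphree vapor efficiency: EMV = (y_n - y_(n-1)) / (y*_n - y_(n-1)) * 100
EMV = (0.545 - 0.318) / (0.555 - 0.318) * 100 = 0.227 / 0.237 * 100 = 95.78

95.78 %


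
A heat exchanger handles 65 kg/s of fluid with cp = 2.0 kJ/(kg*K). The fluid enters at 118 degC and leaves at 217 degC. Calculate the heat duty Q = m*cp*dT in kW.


Q = m_dot * cp * delta_T
delta_T = 217 - 118 = 99 K
Q = 65 * 2.0 * 99
= 130 * 99
= 12870 kW

12870 kW


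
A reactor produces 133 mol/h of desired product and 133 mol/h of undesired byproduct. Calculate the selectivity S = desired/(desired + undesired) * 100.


Selectivity = desired / (desired + undesired) * 100
Total products = 133 + 133 = 266 mol/h
S = 133 / 266 * 100
= 0.5000 * 100
= 50.00 %

50.00 %


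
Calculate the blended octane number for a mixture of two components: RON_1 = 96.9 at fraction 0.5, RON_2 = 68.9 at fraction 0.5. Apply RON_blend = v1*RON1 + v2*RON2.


Linear blending: RON_blend = sum(vi * RONi)
Contribution 1: 0.5 * 96.9 = 48.45
Contribution 2: 0.5 * 68.9 = 34.45
RON_blend = 48.45 + 34.45 = 82.9

82.9


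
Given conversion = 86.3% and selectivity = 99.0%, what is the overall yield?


Overall yield = conversion (%) * selectivity (%) / 100
Conversion = 86.3%, Selectivity = 99.0%
Y = 86.3 * 99.0 / 100
= 85.437 %

85.437 %


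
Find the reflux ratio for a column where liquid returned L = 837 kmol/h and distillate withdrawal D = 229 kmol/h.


Reflux ratio definition: R = L / D (liquid returned / distillate withdrawn)
L = 837 kmol/h, D = 229 kmol/h
R = 837 / 229 = 3.655

3.655


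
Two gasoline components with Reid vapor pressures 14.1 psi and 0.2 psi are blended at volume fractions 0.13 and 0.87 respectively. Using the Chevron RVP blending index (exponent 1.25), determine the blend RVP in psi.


Chevron index: RVP_blend = (sum xi*RVPi^1.25)^(1/1.25)
RVP^1.25 terms: 0.13 * 14.1^1.25 + 0.87 * 0.2^1.25 = 3.66831
RVP_blend = 3.66831^(1/1.25) = 2.829

2.829 psi


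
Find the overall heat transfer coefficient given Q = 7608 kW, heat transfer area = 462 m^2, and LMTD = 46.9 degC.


From Q = U*A*LMTD, U = Q / (A * LMTD)
U = 7608 / (462 * 46.9) = 7608 / 21667.8 = 0.3511

0.3511 kW/(m^2*K)


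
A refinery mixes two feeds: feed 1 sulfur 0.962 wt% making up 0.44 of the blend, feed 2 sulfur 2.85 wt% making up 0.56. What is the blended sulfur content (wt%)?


Linear sulfur blending: S_blend = x1*S1 + x2*S2
Contribution 1: 0.44 * 0.962 = 0.42328 wt%
Contribution 2: 0.56 * 2.85 = 1.596 wt%
S_blend = 0.42328 + 1.596 = 2.01928

2.01928 wt%


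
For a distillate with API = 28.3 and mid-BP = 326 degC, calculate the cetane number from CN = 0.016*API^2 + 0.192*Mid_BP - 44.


CN = 0.016 * 28.3^2 + 0.192 * 326 - 44
CN = 12.81424 + 62.592 - 44 = 31.40624

31.40624


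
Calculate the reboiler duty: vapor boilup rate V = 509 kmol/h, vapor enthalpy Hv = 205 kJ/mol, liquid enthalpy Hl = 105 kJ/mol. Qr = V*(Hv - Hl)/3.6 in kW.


Qr = 509 * (205 - 105) / 3.6 = 509 * 100 / 3.6 = 14140

14140 kW


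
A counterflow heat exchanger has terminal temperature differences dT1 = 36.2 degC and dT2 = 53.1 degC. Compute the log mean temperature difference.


LMTD = (dT1 - dT2) / ln(dT1/dT2)
= (36.2 - 53.1) / ln(36.2 / 53.1) = -16.9 / -0.383118 = 44.11

44.11 degC


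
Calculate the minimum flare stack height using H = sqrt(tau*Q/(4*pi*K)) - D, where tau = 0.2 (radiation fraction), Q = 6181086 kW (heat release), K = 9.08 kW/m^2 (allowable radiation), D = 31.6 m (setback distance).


tau*Q/(4*pi*K) = 0.2 * 6181086 / (4 * pi * 9.08) = 10834.3
sqrt(10834.3) = 104.088
H = 104.088 - 31.6 = 72.49

72.49 m


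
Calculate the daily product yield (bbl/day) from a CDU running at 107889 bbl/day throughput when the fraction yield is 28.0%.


Crude throughput = 107889 bbl/day
Fraction yield = 28.0%
yield = throughput * fraction / 100
yield = 107889 * 28.0 / 100 = 30208.92

30208.92 bbl/day


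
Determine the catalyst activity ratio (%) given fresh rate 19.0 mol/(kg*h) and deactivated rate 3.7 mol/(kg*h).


Activity (%) = (rate_used / rate_fresh) * 100
rate_used = 3.7, rate_fresh = 19.0
= (3.7 / 19.0) * 100
= 0.1947 * 100 = 19.47

19.47 %


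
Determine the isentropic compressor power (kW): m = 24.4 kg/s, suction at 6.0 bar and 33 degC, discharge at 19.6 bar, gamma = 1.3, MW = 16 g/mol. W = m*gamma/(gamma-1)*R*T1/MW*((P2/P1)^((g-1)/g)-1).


Isentropic work: W = m*(gamma/(gamma-1))*(R*T1/MW)*((P2/P1)^((gamma-1)/gamma) - 1)
T1 = 33 + 273.15 = 306.15 K
Pressure ratio = 19.6 / 6.0 = 3.26667
Exponent = (1.3 - 1)/1.3 = 0.230769
(P2/P1)^exp - 1 = 3.26667^0.230769 - 1 = 0.314134
W = 24.4 * 1.3 / 0.3 * 8.314 * 306.15 / 16 * 0.314134 = 5284

5284 kW


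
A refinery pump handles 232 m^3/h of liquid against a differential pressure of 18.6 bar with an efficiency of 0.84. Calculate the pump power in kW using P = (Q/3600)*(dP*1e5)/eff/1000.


Q = 232 / 3600 = 0.0644444 m^3/s
P = 0.0644444 * (18.6 * 1e5) / 0.84 / 1000 = 142.7

142.7 kW


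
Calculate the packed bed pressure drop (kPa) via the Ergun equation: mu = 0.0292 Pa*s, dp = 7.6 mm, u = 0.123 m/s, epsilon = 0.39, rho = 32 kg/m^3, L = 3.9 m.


dp = 7.6 mm = 0.0076 m
Viscous term = 150*0.0292*0.123*(1-0.39)^2 / (0.0076^2*0.39^3) = 58508.4
Inertial term = 1.75*32*0.123^2*(1-0.39) / (0.0076*0.39^3) = 1146.36
dP/L = 58508.4 + 1146.36 = 59654.8 Pa/m
dP = 59654.8 * 3.9 / 1000 = 232.7 kPa

232.7 kPa


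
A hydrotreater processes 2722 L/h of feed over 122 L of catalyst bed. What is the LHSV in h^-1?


LHSV = volumetric feed rate / catalyst volume
= 2722 L/h / 122 L
= 22.31 h^-1

22.31 h^-1


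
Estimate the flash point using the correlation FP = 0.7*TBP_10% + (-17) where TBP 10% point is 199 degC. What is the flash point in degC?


FP = 0.7 * 199 + (-17) = 122.3

122.3 degC


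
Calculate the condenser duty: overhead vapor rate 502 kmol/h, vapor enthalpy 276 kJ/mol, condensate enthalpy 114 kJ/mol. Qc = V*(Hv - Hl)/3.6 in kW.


Qc = 502 * (276 - 114) / 3.6 = 502 * 162 / 3.6 = 22590

22590 kW


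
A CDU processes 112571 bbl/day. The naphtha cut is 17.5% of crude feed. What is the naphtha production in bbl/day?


Crude throughput = 112571 bbl/day
Fraction yield = 17.5%
yield = throughput * fraction / 100
yield = 112571 * 17.5 / 100 = 19699.925

19699.925 bbl/day


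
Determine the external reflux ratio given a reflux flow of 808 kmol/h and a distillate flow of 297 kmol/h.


Reflux ratio definition: R = L / D (liquid returned / distillate withdrawn)
L = 808 kmol/h, D = 297 kmol/h
R = 808 / 297 = 2.721

2.721


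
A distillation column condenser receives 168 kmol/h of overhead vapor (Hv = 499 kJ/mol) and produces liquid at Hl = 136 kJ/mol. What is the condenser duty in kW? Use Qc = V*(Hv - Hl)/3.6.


Qc = 168 * (499 - 136) / 3.6 = 168 * 363 / 3.6 = 16940

16940 kW


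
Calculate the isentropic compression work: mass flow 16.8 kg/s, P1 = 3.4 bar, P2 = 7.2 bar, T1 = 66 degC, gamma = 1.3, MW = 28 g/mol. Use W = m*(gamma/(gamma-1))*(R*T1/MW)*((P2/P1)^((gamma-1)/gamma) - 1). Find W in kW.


Isentropic work: W = m*(gamma/(gamma-1))*(R*T1/MW)*((P2/P1)^((gamma-1)/gamma) - 1)
T1 = 66 + 273.15 = 339.15 K
Pressure ratio = 7.2 / 3.4 = 2.11765
Exponent = (1.3 - 1)/1.3 = 0.230769
(P2/P1)^exp - 1 = 2.11765^0.230769 - 1 = 0.189042
W = 16.8 * 1.3 / 0.3 * 8.314 * 339.15 / 28 * 0.189042 = 1386

1386 kW


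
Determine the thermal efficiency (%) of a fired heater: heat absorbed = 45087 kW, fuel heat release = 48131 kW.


Furnace efficiency = Q_absorbed / Q_fuel * 100
= 45087 / 48131 * 100 = 93.68

93.68 %


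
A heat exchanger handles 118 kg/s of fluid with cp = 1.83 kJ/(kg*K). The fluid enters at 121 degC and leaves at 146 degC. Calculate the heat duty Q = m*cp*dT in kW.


Q = m_dot * cp * delta_T
delta_T = 146 - 121 = 25 K
Q = 118 * 1.83 * 25
= 215.94 * 25
= 5398.5 kW

5398.5 kW


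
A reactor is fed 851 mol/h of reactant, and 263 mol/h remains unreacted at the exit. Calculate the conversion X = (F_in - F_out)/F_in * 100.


X = (F_in - F_out) / F_in * 100
Moles reacted = 851 - 263 = 588
X = 588 / 851 * 100
= 0.6910 * 100
= 69.10 %

69.10 %


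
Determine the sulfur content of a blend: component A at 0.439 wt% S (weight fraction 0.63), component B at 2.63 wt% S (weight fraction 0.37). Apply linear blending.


Linear sulfur blending: S_blend = x1*S1 + x2*S2
Contribution 1: 0.63 * 0.439 = 0.27657 wt%
Contribution 2: 0.37 * 2.63 = 0.9731 wt%
S_blend = 0.27657 + 0.9731 = 1.24967

1.24967 wt%


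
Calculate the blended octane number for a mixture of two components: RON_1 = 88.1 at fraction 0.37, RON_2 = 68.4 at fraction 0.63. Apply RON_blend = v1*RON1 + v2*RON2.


Linear blending: RON_blend = sum(vi * RONi)
Contribution 1: 0.37 * 88.1 = 32.597
Contribution 2: 0.63 * 68.4 = 43.092
RON_blend = 32.597 + 43.092 = 75.689

75.689


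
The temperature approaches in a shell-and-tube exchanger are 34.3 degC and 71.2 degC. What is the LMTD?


LMTD = (dT1 - dT2) / ln(dT1/dT2)
= (34.3 - 71.2) / ln(34.3 / 71.2) = -36.9 / -0.730347 = 50.52

50.52 degC


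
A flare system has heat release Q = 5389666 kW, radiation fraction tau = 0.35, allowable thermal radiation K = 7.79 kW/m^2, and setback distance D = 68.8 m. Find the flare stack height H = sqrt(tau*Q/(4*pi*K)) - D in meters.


tau*Q/(4*pi*K) = 0.35 * 5389666 / (4 * pi * 7.79) = 19270
sqrt(19270) = 138.816
H = 138.816 - 68.8 = 70.02

70.02 m


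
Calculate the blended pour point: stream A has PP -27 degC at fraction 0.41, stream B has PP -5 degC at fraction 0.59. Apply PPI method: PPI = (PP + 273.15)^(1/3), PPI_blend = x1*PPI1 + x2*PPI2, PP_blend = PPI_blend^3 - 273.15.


PPI_1 = (-27 + 273.15)^(1/3) = 6.2671
PPI_2 = (-5 + 273.15)^(1/3) = 6.448508
PPI_blend = 0.41 * 6.2671 + 0.59 * 6.448508 = 6.374131
PP_blend = 6.374131^3 - 273.15 = 258.978 - 273.15 = -14.17

-14.17 degC


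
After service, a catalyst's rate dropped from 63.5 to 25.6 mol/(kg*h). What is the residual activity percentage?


Activity (%) = (rate_used / rate_fresh) * 100
rate_used = 25.6, rate_fresh = 63.5
= (25.6 / 63.5) * 100
= 0.4031 * 100 = 40.31

40.31 %


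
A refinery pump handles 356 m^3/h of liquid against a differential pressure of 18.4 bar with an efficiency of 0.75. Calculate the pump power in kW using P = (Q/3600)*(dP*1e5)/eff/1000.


Q = 356 / 3600 = 0.0988889 m^3/s
P = 0.0988889 * (18.4 * 1e5) / 0.75 / 1000 = 242.6

242.6 kW


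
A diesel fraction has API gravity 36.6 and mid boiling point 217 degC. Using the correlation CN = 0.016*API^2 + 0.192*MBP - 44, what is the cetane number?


CN = 0.016 * 36.6^2 + 0.192 * 217 - 44
CN = 21.43296 + 41.664 - 44 = 19.09696

19.09696


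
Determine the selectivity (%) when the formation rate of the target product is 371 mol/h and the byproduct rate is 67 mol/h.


Selectivity = desired / (desired + undesired) * 100
Total products = 371 + 67 = 438 mol/h
S = 371 / 438 * 100
= 0.8470 * 100
= 84.70 %

84.70 %


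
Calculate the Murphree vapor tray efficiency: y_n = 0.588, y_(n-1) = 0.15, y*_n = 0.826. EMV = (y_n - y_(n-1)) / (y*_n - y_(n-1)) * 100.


Murphree vapor efficiency: EMV = (y_n - y_(n-1)) / (y*_n - y_(n-1)) * 100
EMV = (0.588 - 0.15) / (0.826 - 0.15) * 100 = 0.438 / 0.676 * 100 = 64.79

64.79 %


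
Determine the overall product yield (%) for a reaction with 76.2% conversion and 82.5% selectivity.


Overall yield = conversion (%) * selectivity (%) / 100
Conversion = 76.2%, Selectivity = 82.5%
Y = 76.2 * 82.5 / 100
= 62.865 %

62.865 %


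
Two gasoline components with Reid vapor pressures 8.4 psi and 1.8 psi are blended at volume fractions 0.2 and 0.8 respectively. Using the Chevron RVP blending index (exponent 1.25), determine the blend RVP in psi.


Chevron index: RVP_blend = (sum xi*RVPi^1.25)^(1/1.25)
RVP^1.25 terms: 0.2 * 8.4^1.25 + 0.8 * 1.8^1.25 = 4.52803
RVP_blend = 4.52803^(1/1.25) = 3.348

3.348 psi


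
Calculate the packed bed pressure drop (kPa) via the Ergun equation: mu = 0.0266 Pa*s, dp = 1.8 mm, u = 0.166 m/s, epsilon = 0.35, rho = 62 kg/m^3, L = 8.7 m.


dp = 1.8 mm = 0.0018 m
Viscous term = 150*0.0266*0.166*(1-0.35)^2 / (0.0018^2*0.35^3) = 2014460
Inertial term = 1.75*62*0.166^2*(1-0.35) / (0.0018*0.35^3) = 25181.6
dP/L = 2014460 + 25181.6 = 2039640 Pa/m
dP = 2039640 * 8.7 / 1000 = 17740 kPa

17740 kPa


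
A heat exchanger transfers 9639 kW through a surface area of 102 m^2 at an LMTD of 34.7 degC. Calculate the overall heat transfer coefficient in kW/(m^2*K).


From Q = U*A*LMTD, U = Q / (A * LMTD)
U = 9639 / (102 * 34.7) = 9639 / 3539.4 = 2.723

2.723 kW/(m^2*K)


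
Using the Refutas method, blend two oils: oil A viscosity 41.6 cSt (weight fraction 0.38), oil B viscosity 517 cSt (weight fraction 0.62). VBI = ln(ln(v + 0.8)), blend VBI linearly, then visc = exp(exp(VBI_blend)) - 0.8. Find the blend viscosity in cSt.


Refutas method: VBN_i = 14.534*ln(ln(visc_i + 0.8)) + 10.975, blended linearly by mass fraction; since VBN is linear in VBI_i = ln(ln(visc_i + 0.8)) and the fractions sum to 1, blend VBI directly: visc = exp(exp(VBI_blend)) - 0.8
VBI_1 = ln(ln(41.6 + 0.8)) = 1.321
VBI_2 = ln(ln(517 + 0.8)) = 1.83252
VBI_blend = 0.38 * 1.321 + 0.62 * 1.83252 = 1.63814
visc_blend = exp(exp(1.63814)) - 0.8 = 170.9

170.9 cSt


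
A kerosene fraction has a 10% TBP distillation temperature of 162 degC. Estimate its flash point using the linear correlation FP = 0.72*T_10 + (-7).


FP = 0.72 * 162 + (-7) = 109.64

109.64 degC


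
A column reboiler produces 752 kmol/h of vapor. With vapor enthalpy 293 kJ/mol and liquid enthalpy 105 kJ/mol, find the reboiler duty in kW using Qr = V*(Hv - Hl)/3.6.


Qr = 752 * (293 - 105) / 3.6 = 752 * 188 / 3.6 = 39270

39270 kW


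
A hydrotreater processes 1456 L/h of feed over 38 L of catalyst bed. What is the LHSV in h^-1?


LHSV = volumetric feed rate / catalyst volume
= 1456 L/h / 38 L
= 38.32 h^-1

38.32 h^-1


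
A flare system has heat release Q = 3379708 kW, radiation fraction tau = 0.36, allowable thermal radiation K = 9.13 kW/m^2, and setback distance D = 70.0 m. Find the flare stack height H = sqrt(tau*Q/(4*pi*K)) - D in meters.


tau*Q/(4*pi*K) = 0.36 * 3379708 / (4 * pi * 9.13) = 10604.8
sqrt(10604.8) = 102.98
H = 102.98 - 70.0 = 32.98

32.98 m


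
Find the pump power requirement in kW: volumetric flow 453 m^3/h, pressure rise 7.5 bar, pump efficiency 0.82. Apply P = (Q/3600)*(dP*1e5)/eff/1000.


Q = 453 / 3600 = 0.125833 m^3/s
P = 0.125833 * (7.5 * 1e5) / 0.82 / 1000 = 115.1

115.1 kW


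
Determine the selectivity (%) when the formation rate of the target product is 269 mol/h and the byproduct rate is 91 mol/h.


Selectivity = desired / (desired + undesired) * 100
Total products = 269 + 91 = 360 mol/h
S = 269 / 360 * 100
= 0.7472 * 100
= 74.72 %

74.72 %


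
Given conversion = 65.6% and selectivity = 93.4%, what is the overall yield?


Overall yield = conversion (%) * selectivity (%) / 100
Conversion = 65.6%, Selectivity = 93.4%
Y = 65.6 * 93.4 / 100
= 61.2704 %

61.2704 %


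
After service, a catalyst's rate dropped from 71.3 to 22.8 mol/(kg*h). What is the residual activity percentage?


Activity (%) = (rate_used / rate_fresh) * 100
rate_used = 22.8, rate_fresh = 71.3
= (22.8 / 71.3) * 100
= 0.3198 * 100 = 31.98

31.98 %


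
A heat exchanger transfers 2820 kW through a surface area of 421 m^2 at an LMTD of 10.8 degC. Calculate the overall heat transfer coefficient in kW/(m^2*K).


From Q = U*A*LMTD, U = Q / (A * LMTD)
U = 2820 / (421 * 10.8) = 2820 / 4546.8 = 0.6202

0.6202 kW/(m^2*K)


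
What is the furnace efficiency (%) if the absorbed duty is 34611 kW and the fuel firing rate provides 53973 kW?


Furnace efficiency = Q_absorbed / Q_fuel * 100
= 34611 / 53973 * 100 = 64.13

64.13 %


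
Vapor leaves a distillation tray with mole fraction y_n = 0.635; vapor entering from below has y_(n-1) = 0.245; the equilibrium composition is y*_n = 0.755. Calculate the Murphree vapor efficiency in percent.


Murphree vapor efficiency: EMV = (y_n - y_(n-1)) / (y*_n - y_(n-1)) * 100
EMV = (0.635 - 0.245) / (0.755 - 0.245) * 100 = 0.39 / 0.51 * 100 = 76.47

76.47 %


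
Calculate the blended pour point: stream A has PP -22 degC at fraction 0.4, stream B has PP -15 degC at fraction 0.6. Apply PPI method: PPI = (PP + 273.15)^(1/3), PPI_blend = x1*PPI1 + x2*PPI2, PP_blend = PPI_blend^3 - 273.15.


PPI_1 = (-22 + 273.15)^(1/3) = 6.30925
PPI_2 = (-15 + 273.15)^(1/3) = 6.36733
PPI_blend = 0.4 * 6.30925 + 0.6 * 6.36733 = 6.344098
PP_blend = 6.344098^3 - 273.15 = 255.3346 - 273.15 = -17.82

-17.82 degC


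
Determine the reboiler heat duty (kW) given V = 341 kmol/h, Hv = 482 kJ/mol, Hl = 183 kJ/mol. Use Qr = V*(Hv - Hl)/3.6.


Qr = 341 * (482 - 183) / 3.6 = 341 * 299 / 3.6 = 28320

28320 kW


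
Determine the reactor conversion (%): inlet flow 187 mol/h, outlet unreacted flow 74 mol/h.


X = (F_in - F_out) / F_in * 100
Moles reacted = 187 - 74 = 113
X = 113 / 187 * 100
= 0.6043 * 100
= 60.43 %

60.43 %


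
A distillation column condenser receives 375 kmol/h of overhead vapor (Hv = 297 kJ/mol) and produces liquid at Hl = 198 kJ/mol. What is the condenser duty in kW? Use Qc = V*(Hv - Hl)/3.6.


Qc = 375 * (297 - 198) / 3.6 = 375 * 99 / 3.6 = 10310

10310 kW


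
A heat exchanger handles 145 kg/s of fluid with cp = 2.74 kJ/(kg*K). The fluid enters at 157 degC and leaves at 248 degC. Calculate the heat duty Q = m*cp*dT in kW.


Q = m_dot * cp * delta_T
delta_T = 248 - 157 = 91 K
Q = 145 * 2.74 * 91
= 397.3 * 91
= 36154.3 kW

36154.3 kW


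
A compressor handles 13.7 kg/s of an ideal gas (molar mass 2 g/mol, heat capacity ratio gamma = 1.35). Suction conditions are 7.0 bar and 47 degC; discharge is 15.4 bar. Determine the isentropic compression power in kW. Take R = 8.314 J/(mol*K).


Isentropic work: W = m*(gamma/(gamma-1))*(R*T1/MW)*((P2/P1)^((gamma-1)/gamma) - 1)
T1 = 47 + 273.15 = 320.15 K
Pressure ratio = 15.4 / 7.0 = 2.2
Exponent = (1.35 - 1)/1.35 = 0.259259
(P2/P1)^exp - 1 = 2.2^0.259259 - 1 = 0.226807
W = 13.7 * 1.35 / 0.35 * 8.314 * 320.15 / 2 * 0.226807 = 15950

15950 kW


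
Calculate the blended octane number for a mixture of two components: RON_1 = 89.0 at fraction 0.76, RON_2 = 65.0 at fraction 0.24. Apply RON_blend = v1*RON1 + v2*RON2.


Linear blending: RON_blend = sum(vi * RONi)
Contribution 1: 0.76 * 89.0 = 67.64
Contribution 2: 0.24 * 65.0 = 15.6
RON_blend = 67.64 + 15.6 = 83.24

83.24


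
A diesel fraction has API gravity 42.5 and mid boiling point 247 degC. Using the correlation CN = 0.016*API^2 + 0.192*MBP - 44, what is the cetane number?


CN = 0.016 * 42.5^2 + 0.192 * 247 - 44
CN = 28.9 + 47.424 - 44 = 32.324

32.324


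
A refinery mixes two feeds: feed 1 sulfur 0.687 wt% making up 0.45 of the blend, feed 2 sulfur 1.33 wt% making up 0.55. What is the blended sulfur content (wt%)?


Linear sulfur blending: S_blend = x1*S1 + x2*S2
Contribution 1: 0.45 * 0.687 = 0.30915 wt%
Contribution 2: 0.55 * 1.33 = 0.7315 wt%
S_blend = 0.30915 + 0.7315 = 1.04065

1.04065 wt%


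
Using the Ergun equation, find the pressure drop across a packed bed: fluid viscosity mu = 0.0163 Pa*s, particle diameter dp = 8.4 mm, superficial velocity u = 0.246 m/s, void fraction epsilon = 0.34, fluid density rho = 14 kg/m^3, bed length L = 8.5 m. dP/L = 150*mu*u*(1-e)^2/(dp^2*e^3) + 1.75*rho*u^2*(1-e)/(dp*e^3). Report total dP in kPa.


dp = 8.4 mm = 0.0084 m
Viscous term = 150*0.0163*0.246*(1-0.34)^2 / (0.0084^2*0.34^3) = 94472.7
Inertial term = 1.75*14*0.246^2*(1-0.34) / (0.0084*0.34^3) = 2963.9
dP/L = 94472.7 + 2963.9 = 97436.6 Pa/m
dP = 97436.6 * 8.5 / 1000 = 828.2 kPa

828.2 kPa


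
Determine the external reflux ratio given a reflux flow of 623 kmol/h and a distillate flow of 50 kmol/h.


Reflux ratio definition: R = L / D (liquid returned / distillate withdrawn)
L = 623 kmol/h, D = 50 kmol/h
R = 623 / 50 = 12.46

12.46


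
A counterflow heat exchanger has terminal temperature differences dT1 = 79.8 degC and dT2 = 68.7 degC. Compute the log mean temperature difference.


LMTD = (dT1 - dT2) / ln(dT1/dT2)
= (79.8 - 68.7) / ln(79.8 / 68.7) = 11.1 / 0.149774 = 74.11

74.11 degC


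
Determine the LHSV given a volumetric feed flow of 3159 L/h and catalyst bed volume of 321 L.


LHSV = volumetric feed rate / catalyst volume
= 3159 L/h / 321 L
= 9.841 h^-1

9.841 h^-1


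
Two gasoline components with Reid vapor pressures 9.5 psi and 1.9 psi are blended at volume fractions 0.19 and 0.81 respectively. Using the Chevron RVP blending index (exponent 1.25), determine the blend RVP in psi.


Chevron index: RVP_blend = (sum xi*RVPi^1.25)^(1/1.25)
RVP^1.25 terms: 0.19 * 9.5^1.25 + 0.81 * 1.9^1.25 = 4.97577
RVP_blend = 4.97577^(1/1.25) = 3.610

3.610 psi


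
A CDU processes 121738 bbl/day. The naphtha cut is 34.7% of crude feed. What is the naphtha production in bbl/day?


Crude throughput = 121738 bbl/day
Fraction yield = 34.7%
yield = throughput * fraction / 100
yield = 121738 * 34.7 / 100 = 42243.086

42243.086 bbl/day


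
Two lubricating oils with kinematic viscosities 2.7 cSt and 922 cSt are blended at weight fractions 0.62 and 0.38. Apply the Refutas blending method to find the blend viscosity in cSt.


Refutas method: VBN_i = 14.534*ln(ln(visc_i + 0.8)) + 10.975, blended linearly by mass fraction; since VBN is linear in VBI_i = ln(ln(visc_i + 0.8)) and the fractions sum to 1, blend VBI directly: visc = exp(exp(VBI_blend)) - 0.8
VBI_1 = ln(ln(2.7 + 0.8)) = 0.225351
VBI_2 = ln(ln(922 + 0.8)) = 1.92095
VBI_blend = 0.62 * 0.225351 + 0.38 * 1.92095 = 0.869679
visc_blend = exp(exp(0.869679)) - 0.8 = 10.07

10.07 cSt


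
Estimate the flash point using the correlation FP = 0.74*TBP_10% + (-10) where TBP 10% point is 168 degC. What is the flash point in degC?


FP = 0.74 * 168 + (-10) = 114.32

114.32 degC


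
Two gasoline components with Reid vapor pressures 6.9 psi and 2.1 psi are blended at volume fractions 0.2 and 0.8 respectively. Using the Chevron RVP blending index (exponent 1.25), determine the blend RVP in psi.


Chevron index: RVP_blend = (sum xi*RVPi^1.25)^(1/1.25)
RVP^1.25 terms: 0.2 * 6.9^1.25 + 0.8 * 2.1^1.25 = 4.259
RVP_blend = 4.259^(1/1.25) = 3.187

3.187 psi


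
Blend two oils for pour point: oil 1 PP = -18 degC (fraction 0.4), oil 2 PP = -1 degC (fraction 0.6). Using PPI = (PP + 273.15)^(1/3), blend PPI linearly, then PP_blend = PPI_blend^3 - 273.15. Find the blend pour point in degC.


PPI_1 = (-18 + 273.15)^(1/3) = 6.342569
PPI_2 = (-1 + 273.15)^(1/3) = 6.480414
PPI_blend = 0.4 * 6.342569 + 0.6 * 6.480414 = 6.425276
PP_blend = 6.425276^3 - 273.15 = 265.2622 - 273.15 = -7.89

-7.89 degC


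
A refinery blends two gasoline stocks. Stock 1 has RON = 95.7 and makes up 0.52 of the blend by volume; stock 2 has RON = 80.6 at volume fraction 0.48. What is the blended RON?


Linear blending: RON_blend = sum(vi * RONi)
Contribution 1: 0.52 * 95.7 = 49.764
Contribution 2: 0.48 * 80.6 = 38.688
RON_blend = 49.764 + 38.688 = 88.452

88.452


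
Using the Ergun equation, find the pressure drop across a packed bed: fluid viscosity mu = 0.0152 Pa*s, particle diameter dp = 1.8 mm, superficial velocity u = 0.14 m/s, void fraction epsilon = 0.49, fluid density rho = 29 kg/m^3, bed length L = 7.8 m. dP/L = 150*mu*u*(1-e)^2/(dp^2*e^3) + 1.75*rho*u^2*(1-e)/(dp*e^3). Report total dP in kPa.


dp = 1.8 mm = 0.0018 m
Viscous term = 150*0.0152*0.14*(1-0.49)^2 / (0.0018^2*0.49^3) = 217806
Inertial term = 1.75*29*0.14^2*(1-0.49) / (0.0018*0.49^3) = 2395.53
dP/L = 217806 + 2395.53 = 220202 Pa/m
dP = 220202 * 7.8 / 1000 = 1718 kPa

1718 kPa


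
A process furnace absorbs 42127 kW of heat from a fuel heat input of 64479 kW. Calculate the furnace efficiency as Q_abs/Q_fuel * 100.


Furnace efficiency = Q_absorbed / Q_fuel * 100
= 42127 / 64479 * 100 = 65.33

65.33 %


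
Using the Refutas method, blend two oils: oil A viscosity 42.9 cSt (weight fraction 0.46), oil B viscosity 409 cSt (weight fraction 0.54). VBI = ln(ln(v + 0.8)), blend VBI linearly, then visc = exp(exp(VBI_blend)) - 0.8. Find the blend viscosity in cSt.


Refutas method: VBN_i = 14.534*ln(ln(visc_i + 0.8)) + 10.975, blended linearly by mass fraction; since VBN is linear in VBI_i = ln(ln(visc_i + 0.8)) and the fractions sum to 1, blend VBI directly: visc = exp(exp(VBI_blend)) - 0.8
VBI_1 = ln(ln(42.9 + 0.8)) = 1.32902
VBI_2 = ln(ln(409 + 0.8)) = 1.79437
VBI_blend = 0.46 * 1.32902 + 0.54 * 1.79437 = 1.58031
visc_blend = exp(exp(1.58031)) - 0.8 = 127.8

127.8 cSt


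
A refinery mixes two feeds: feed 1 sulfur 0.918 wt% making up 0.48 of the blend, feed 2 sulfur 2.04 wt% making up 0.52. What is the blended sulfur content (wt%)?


Linear sulfur blending: S_blend = x1*S1 + x2*S2
Contribution 1: 0.48 * 0.918 = 0.44064 wt%
Contribution 2: 0.52 * 2.04 = 1.0608 wt%
S_blend = 0.44064 + 1.0608 = 1.50144

1.50144 wt%


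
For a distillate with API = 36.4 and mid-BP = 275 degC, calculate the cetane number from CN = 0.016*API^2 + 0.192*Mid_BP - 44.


CN = 0.016 * 36.4^2 + 0.192 * 275 - 44
CN = 21.19936 + 52.8 - 44 = 29.99936

29.99936


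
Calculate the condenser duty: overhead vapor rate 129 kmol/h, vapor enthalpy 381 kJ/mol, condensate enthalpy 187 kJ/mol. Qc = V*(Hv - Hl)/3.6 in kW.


Qc = 129 * (381 - 187) / 3.6 = 129 * 194 / 3.6 = 6952

6952 kW


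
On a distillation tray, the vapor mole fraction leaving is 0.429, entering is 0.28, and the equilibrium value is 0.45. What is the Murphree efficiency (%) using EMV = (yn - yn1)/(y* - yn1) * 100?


Murphree vapor efficiency: EMV = (y_n - y_(n-1)) / (y*_n - y_(n-1)) * 100
EMV = (0.429 - 0.28) / (0.45 - 0.28) * 100 = 0.149 / 0.17 * 100 = 87.65

87.65 %


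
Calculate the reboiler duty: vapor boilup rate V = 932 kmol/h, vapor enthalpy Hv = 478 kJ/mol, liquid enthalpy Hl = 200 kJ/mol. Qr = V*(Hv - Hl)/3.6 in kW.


Qr = 932 * (478 - 200) / 3.6 = 932 * 278 / 3.6 = 71970

71970 kW


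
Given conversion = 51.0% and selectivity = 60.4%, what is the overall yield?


Overall yield = conversion (%) * selectivity (%) / 100
Conversion = 51.0%, Selectivity = 60.4%
Y = 51.0 * 60.4 / 100
= 30.804 %

30.804 %


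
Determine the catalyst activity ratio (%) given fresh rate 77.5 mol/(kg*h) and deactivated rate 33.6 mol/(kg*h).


Activity (%) = (rate_used / rate_fresh) * 100
rate_used = 33.6, rate_fresh = 77.5
= (33.6 / 77.5) * 100
= 0.4335 * 100 = 43.35

43.35 %


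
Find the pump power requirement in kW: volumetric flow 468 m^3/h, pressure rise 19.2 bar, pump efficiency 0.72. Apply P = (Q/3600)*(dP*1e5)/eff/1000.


Q = 468 / 3600 = 0.13 m^3/s
P = 0.13 * (19.2 * 1e5) / 0.72 / 1000 = 346.7

346.7 kW


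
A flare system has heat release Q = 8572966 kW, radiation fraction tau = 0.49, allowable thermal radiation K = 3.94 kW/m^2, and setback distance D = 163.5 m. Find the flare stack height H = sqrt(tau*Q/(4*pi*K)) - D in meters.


tau*Q/(4*pi*K) = 0.49 * 8572966 / (4 * pi * 3.94) = 84844
sqrt(84844) = 291.28
H = 291.28 - 163.5 = 127.8

127.8 m


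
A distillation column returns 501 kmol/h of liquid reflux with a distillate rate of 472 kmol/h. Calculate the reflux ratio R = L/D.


Reflux ratio definition: R = L / D (liquid returned / distillate withdrawn)
L = 501 kmol/h, D = 472 kmol/h
R = 501 / 472 = 1.061

1.061


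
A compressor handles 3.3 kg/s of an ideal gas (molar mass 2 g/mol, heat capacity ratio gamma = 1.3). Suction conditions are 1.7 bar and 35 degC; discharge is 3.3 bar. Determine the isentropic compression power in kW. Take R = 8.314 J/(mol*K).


Isentropic work: W = m*(gamma/(gamma-1))*(R*T1/MW)*((P2/P1)^((gamma-1)/gamma) - 1)
T1 = 35 + 273.15 = 308.15 K
Pressure ratio = 3.3 / 1.7 = 1.94118
Exponent = (1.3 - 1)/1.3 = 0.230769
(P2/P1)^exp - 1 = 1.94118^0.230769 - 1 = 0.165404
W = 3.3 * 1.3 / 0.3 * 8.314 * 308.15 / 2 * 0.165404 = 3030

3030 kW


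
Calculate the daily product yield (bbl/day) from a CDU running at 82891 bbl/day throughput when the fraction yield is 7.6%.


Crude throughput = 82891 bbl/day
Fraction yield = 7.6%
yield = throughput * fraction / 100
yield = 82891 * 7.6 / 100 = 6299.716

6299.716 bbl/day


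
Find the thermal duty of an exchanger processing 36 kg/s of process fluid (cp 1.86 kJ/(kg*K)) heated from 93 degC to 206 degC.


Q = m_dot * cp * delta_T
delta_T = 206 - 93 = 113 K
Q = 36 * 1.86 * 113
= 66.96 * 113
= 7566.48 kW

7566.48 kW


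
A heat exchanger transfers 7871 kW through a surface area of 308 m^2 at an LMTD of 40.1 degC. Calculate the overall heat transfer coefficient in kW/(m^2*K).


From Q = U*A*LMTD, U = Q / (A * LMTD)
U = 7871 / (308 * 40.1) = 7871 / 12350.8 = 0.6373

0.6373 kW/(m^2*K)


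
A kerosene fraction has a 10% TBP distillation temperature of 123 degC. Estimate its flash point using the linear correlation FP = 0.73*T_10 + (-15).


FP = 0.73 * 123 + (-15) = 74.79

74.79 degC


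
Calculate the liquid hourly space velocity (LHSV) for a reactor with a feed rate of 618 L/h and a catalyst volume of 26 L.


LHSV = volumetric feed rate / catalyst volume
= 618 L/h / 26 L
= 23.77 h^-1

23.77 h^-1


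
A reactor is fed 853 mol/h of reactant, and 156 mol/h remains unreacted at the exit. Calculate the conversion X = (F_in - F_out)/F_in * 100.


X = (F_in - F_out) / F_in * 100
Moles reacted = 853 - 156 = 697
X = 697 / 853 * 100
= 0.8171 * 100
= 81.71 %

81.71 %


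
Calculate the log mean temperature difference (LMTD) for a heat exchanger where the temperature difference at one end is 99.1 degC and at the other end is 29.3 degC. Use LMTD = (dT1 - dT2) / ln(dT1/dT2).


LMTD = (dT1 - dT2) / ln(dT1/dT2)
= (99.1 - 29.3) / ln(99.1 / 29.3) = 69.8 / 1.21854 = 57.28

57.28 degC


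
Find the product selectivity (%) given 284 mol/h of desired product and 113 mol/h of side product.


Selectivity = desired / (desired + undesired) * 100
Total products = 284 + 113 = 397 mol/h
S = 284 / 397 * 100
= 0.7154 * 100
= 71.54 %

71.54 %


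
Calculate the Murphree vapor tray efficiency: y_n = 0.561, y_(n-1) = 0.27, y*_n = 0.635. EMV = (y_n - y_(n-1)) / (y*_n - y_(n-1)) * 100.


Murphree vapor efficiency: EMV = (y_n - y_(n-1)) / (y*_n - y_(n-1)) * 100
EMV = (0.561 - 0.27) / (0.635 - 0.27) * 100 = 0.291 / 0.365 * 100 = 79.73

79.73 %


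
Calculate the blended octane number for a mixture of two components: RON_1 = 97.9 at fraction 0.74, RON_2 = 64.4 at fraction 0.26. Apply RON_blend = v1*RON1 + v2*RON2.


Linear blending: RON_blend = sum(vi * RONi)
Contribution 1: 0.74 * 97.9 = 72.446
Contribution 2: 0.26 * 64.4 = 16.744
RON_blend = 72.446 + 16.744 = 89.19

89.19


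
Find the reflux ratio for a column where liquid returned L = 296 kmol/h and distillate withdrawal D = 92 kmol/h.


Reflux ratio definition: R = L / D (liquid returned / distillate withdrawn)
L = 296 kmol/h, D = 92 kmol/h
R = 296 / 92 = 3.217

3.217


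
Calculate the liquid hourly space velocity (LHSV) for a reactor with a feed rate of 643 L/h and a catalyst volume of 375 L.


LHSV = volumetric feed rate / catalyst volume
= 643 L/h / 375 L
= 1.715 h^-1

1.715 h^-1


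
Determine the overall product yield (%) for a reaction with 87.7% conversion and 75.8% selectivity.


Overall yield = conversion (%) * selectivity (%) / 100
Conversion = 87.7%, Selectivity = 75.8%
Y = 87.7 * 75.8 / 100
= 66.4766 %

66.4766 %


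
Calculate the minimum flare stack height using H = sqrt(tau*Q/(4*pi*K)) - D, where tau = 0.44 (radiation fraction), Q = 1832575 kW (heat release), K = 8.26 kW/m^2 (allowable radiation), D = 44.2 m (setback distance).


tau*Q/(4*pi*K) = 0.44 * 1832575 / (4 * pi * 8.26) = 7768.27
sqrt(7768.27) = 88.1378
H = 88.1378 - 44.2 = 43.94

43.94 m


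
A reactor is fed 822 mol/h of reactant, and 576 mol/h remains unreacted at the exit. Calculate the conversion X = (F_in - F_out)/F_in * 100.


X = (F_in - F_out) / F_in * 100
Moles reacted = 822 - 576 = 246
X = 246 / 822 * 100
= 0.2993 * 100
= 29.93 %

29.93 %


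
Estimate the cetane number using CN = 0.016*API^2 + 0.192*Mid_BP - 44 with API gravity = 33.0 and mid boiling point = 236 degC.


CN = 0.016 * 33.0^2 + 0.192 * 236 - 44
CN = 17.424 + 45.312 - 44 = 18.736

18.736


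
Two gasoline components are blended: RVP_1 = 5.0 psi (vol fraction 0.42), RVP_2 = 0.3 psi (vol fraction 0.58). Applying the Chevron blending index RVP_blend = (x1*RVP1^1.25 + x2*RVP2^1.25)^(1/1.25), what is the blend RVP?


Chevron index: RVP_blend = (sum xi*RVPi^1.25)^(1/1.25)
RVP^1.25 terms: 0.42 * 5.0^1.25 + 0.58 * 0.3^1.25 = 3.26901
RVP_blend = 3.26901^(1/1.25) = 2.579

2.579 psi


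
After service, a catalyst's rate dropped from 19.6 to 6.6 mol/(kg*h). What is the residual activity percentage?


Activity (%) = (rate_used / rate_fresh) * 100
rate_used = 6.6, rate_fresh = 19.6
= (6.6 / 19.6) * 100
= 0.3367 * 100 = 33.67

33.67 %


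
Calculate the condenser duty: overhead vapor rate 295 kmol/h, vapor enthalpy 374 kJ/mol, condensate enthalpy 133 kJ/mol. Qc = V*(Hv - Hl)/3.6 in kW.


Qc = 295 * (374 - 133) / 3.6 = 295 * 241 / 3.6 = 19750

19750 kW


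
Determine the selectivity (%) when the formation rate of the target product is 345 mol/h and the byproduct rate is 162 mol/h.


Selectivity = desired / (desired + undesired) * 100
Total products = 345 + 162 = 507 mol/h
S = 345 / 507 * 100
= 0.6805 * 100
= 68.05 %

68.05 %


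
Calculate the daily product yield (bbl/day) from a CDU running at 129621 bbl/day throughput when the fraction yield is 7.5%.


Crude throughput = 129621 bbl/day
Fraction yield = 7.5%
yield = throughput * fraction / 100
yield = 129621 * 7.5 / 100 = 9721.575

9721.575 bbl/day


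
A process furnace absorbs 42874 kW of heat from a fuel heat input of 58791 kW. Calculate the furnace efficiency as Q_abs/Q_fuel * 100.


Furnace efficiency = Q_absorbed / Q_fuel * 100
= 42874 / 58791 * 100 = 72.93

72.93 %


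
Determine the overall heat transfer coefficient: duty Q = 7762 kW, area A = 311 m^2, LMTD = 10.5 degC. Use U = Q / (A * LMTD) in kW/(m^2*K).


From Q = U*A*LMTD, U = Q / (A * LMTD)
U = 7762 / (311 * 10.5) = 7762 / 3265.5 = 2.377

2.377 kW/(m^2*K)


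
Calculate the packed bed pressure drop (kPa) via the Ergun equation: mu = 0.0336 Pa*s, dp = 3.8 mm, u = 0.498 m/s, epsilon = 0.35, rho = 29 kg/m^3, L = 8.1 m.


dp = 3.8 mm = 0.0038 m
Viscous term = 150*0.0336*0.498*(1-0.35)^2 / (0.0038^2*0.35^3) = 1712830
Inertial term = 1.75*29*0.498^2*(1-0.35) / (0.0038*0.35^3) = 50213.5
dP/L = 1712830 + 50213.5 = 1763040 Pa/m
dP = 1763040 * 8.1 / 1000 = 14280 kPa

14280 kPa


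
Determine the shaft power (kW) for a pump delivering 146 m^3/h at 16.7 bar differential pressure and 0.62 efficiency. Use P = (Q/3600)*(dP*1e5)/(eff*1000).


Q = 146 / 3600 = 0.0405556 m^3/s
P = 0.0405556 * (16.7 * 1e5) / 0.62 / 1000 = 109.2

109.2 kW


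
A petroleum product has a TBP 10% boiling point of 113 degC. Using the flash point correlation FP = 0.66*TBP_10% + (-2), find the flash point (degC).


FP = 0.66 * 113 + (-2) = 72.58

72.58 degC


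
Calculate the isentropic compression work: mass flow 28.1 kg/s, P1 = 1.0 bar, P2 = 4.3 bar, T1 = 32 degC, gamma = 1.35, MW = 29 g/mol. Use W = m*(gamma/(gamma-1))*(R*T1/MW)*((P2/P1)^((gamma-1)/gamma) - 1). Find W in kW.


Isentropic work: W = m*(gamma/(gamma-1))*(R*T1/MW)*((P2/P1)^((gamma-1)/gamma) - 1)
T1 = 32 + 273.15 = 305.15 K
Pressure ratio = 4.3 / 1.0 = 4.3
Exponent = (1.35 - 1)/1.35 = 0.259259
(P2/P1)^exp - 1 = 4.3^0.259259 - 1 = 0.459595
W = 28.1 * 1.35 / 0.35 * 8.314 * 305.15 / 29 * 0.459595 = 4358

4358 kW


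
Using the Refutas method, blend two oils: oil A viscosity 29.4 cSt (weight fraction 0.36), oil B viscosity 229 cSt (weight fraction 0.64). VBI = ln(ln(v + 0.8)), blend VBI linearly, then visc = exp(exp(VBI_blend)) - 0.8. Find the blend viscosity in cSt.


Refutas method: VBN_i = 14.534*ln(ln(visc_i + 0.8)) + 10.975, blended linearly by mass fraction; since VBN is linear in VBI_i = ln(ln(visc_i + 0.8)) and the fractions sum to 1, blend VBI directly: visc = exp(exp(VBI_blend)) - 0.8
VBI_1 = ln(ln(29.4 + 0.8)) = 1.22608
VBI_2 = ln(ln(229 + 0.8)) = 1.69327
VBI_blend = 0.36 * 1.22608 + 0.64 * 1.69327 = 1.52508
visc_blend = exp(exp(1.52508)) - 0.8 = 98.24

98.24 cSt


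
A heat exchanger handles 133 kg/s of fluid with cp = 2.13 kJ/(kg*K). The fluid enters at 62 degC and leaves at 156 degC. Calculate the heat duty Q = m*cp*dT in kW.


Q = m_dot * cp * delta_T
delta_T = 156 - 62 = 94 K
Q = 133 * 2.13 * 94
= 283.29 * 94
= 26629.26 kW

26629.26 kW


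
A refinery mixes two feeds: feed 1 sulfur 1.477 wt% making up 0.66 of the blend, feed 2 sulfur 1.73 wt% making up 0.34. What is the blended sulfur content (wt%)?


Linear sulfur blending: S_blend = x1*S1 + x2*S2
Contribution 1: 0.66 * 1.477 = 0.97482 wt%
Contribution 2: 0.34 * 1.73 = 0.5882 wt%
S_blend = 0.97482 + 0.5882 = 1.56302

1.56302 wt%


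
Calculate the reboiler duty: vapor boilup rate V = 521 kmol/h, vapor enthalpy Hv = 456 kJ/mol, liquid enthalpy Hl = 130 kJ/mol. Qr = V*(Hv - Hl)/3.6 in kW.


Qr = 521 * (456 - 130) / 3.6 = 521 * 326 / 3.6 = 47180

47180 kW


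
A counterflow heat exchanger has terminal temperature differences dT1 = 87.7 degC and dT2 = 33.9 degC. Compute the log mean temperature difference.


LMTD = (dT1 - dT2) / ln(dT1/dT2)
= (87.7 - 33.9) / ln(87.7 / 33.9) = 53.8 / 0.950507 = 56.60

56.60 degC


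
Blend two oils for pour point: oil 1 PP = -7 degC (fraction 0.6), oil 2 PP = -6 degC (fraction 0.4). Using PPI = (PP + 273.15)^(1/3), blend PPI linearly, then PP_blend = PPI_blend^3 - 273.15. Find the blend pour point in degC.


PPI_1 = (-7 + 273.15)^(1/3) = 6.432436
PPI_2 = (-6 + 273.15)^(1/3) = 6.440482
PPI_blend = 0.6 * 6.432436 + 0.4 * 6.440482 = 6.435654
PP_blend = 6.435654^3 - 273.15 = 266.5496 - 273.15 = -6.6

-6.6 degC


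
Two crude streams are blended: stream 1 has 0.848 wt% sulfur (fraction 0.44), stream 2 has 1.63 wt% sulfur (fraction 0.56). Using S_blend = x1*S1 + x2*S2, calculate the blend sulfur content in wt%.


Linear sulfur blending: S_blend = x1*S1 + x2*S2
Contribution 1: 0.44 * 0.848 = 0.37312 wt%
Contribution 2: 0.56 * 1.63 = 0.9128 wt%
S_blend = 0.37312 + 0.9128 = 1.28592

1.28592 wt%


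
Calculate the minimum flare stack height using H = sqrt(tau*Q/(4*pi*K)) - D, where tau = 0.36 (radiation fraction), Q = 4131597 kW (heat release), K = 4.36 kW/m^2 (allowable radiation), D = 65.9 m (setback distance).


tau*Q/(4*pi*K) = 0.36 * 4131597 / (4 * pi * 4.36) = 27147.1
sqrt(27147.1) = 164.764
H = 164.764 - 65.9 = 98.86

98.86 m


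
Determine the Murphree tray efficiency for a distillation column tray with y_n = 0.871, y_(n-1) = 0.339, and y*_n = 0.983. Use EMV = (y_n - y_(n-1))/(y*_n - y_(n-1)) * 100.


Murphree vapor efficiency: EMV = (y_n - y_(n-1)) / (y*_n - y_(n-1)) * 100
EMV = (0.871 - 0.339) / (0.983 - 0.339) * 100 = 0.532 / 0.644 * 100 = 82.61

82.61 %


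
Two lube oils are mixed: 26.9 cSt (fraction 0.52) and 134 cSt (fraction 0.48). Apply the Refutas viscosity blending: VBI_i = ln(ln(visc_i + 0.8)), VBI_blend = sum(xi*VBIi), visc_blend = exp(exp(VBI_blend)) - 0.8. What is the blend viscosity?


Refutas method: VBN_i = 14.534*ln(ln(visc_i + 0.8)) + 10.975, blended linearly by mass fraction; since VBN is linear in VBI_i = ln(ln(visc_i + 0.8)) and the fractions sum to 1, blend VBI directly: visc = exp(exp(VBI_blend)) - 0.8
VBI_1 = ln(ln(26.9 + 0.8)) = 1.2004
VBI_2 = ln(ln(134 + 0.8)) = 1.59001
VBI_blend = 0.52 * 1.2004 + 0.48 * 1.59001 = 1.38741
visc_blend = exp(exp(1.38741)) - 0.8 = 54.04

54.04 cSt
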